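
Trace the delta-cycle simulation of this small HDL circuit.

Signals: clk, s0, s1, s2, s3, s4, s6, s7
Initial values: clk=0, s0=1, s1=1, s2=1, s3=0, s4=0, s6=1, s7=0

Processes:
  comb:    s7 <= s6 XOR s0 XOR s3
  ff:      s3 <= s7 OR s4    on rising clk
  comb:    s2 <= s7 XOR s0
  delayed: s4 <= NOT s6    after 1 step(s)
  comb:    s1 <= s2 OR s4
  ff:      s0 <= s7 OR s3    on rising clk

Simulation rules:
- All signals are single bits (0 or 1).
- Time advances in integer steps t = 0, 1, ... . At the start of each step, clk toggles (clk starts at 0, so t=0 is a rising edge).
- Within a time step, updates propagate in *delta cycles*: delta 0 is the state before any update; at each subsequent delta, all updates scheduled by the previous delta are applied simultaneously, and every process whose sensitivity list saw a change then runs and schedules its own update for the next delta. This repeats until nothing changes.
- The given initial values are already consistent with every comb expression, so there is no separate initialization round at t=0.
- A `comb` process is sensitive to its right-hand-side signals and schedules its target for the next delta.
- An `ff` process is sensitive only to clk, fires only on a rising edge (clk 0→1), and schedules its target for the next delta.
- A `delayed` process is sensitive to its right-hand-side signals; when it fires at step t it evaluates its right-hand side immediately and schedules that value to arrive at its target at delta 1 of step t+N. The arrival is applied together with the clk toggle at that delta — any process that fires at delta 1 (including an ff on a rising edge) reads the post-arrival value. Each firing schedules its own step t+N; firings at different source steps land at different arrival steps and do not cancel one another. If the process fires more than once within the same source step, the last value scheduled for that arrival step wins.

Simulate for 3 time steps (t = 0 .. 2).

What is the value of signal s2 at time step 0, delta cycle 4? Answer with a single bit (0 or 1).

[bits: s6,s0,clk,s3,s2,s1,s7,s4]
t=0: Δ0=11001100 Δ1=11101100 Δ2=10101100 Δ3=10100110 Δ4=10101010 Δ5=10101110 | 5Δ
t=1: Δ0=10101110 Δ1=10001110 | 1Δ
t=2: Δ0=10001110 Δ1=10101110 Δ2=11111110 Δ3=11110110 Δ4=11110010 | 4Δ

1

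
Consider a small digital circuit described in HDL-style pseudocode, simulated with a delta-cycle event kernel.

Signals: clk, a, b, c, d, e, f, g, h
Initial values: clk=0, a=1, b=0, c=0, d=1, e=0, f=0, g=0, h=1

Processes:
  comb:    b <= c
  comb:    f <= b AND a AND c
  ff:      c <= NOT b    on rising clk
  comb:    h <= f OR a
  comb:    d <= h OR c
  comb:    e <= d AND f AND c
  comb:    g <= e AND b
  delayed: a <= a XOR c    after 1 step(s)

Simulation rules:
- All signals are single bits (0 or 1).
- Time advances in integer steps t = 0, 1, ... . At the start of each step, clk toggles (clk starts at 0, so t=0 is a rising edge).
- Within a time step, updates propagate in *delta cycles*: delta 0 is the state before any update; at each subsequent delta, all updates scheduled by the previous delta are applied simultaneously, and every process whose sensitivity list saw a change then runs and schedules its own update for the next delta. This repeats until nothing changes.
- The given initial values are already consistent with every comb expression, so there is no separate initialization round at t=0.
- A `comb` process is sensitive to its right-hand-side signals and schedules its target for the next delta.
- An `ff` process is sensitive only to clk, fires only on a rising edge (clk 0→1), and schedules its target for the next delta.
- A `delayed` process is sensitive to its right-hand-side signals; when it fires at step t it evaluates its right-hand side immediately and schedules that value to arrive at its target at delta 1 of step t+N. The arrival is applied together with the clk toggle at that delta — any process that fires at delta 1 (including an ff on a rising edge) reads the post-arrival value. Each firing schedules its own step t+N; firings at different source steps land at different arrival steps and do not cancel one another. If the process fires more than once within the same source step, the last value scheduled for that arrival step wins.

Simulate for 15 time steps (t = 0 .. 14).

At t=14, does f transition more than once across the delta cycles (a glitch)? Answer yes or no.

yes

[bits: a,h,c,clk,e,b,d,f,g]
t=0: Δ0=110000100 Δ1=110100100 Δ2=111100100 Δ3=111101100 Δ4=111101110 Δ5=111111110 Δ6=111111111 | 6Δ
t=1: Δ0=111111111 Δ1=011011111 Δ2=011011101 Δ3=001001101 Δ4=001001100 | 4Δ
t=2: Δ0=001001100 Δ1=101101100 Δ2=110101110 Δ3=110100100 | 3Δ
t=3: Δ0=110100100 Δ1=110000100 | 1Δ
t=4: Δ0=110000100 Δ1=110100100 Δ2=111100100 Δ3=111101100 Δ4=111101110 Δ5=111111110 Δ6=111111111 | 6Δ
t=5: Δ0=111111111 Δ1=011011111 Δ2=011011101 Δ3=001001101 Δ4=001001100 | 4Δ
t=6: Δ0=001001100 Δ1=101101100 Δ2=110101110 Δ3=110100100 | 3Δ
t=7: Δ0=110100100 Δ1=110000100 | 1Δ
t=8: Δ0=110000100 Δ1=110100100 Δ2=111100100 Δ3=111101100 Δ4=111101110 Δ5=111111110 Δ6=111111111 | 6Δ
t=9: Δ0=111111111 Δ1=011011111 Δ2=011011101 Δ3=001001101 Δ4=001001100 | 4Δ
t=10: Δ0=001001100 Δ1=101101100 Δ2=110101110 Δ3=110100100 | 3Δ
t=11: Δ0=110100100 Δ1=110000100 | 1Δ
t=12: Δ0=110000100 Δ1=110100100 Δ2=111100100 Δ3=111101100 Δ4=111101110 Δ5=111111110 Δ6=111111111 | 6Δ
t=13: Δ0=111111111 Δ1=011011111 Δ2=011011101 Δ3=001001101 Δ4=001001100 | 4Δ
t=14: Δ0=001001100 Δ1=101101100 Δ2=110101110 Δ3=110100100 | 3Δ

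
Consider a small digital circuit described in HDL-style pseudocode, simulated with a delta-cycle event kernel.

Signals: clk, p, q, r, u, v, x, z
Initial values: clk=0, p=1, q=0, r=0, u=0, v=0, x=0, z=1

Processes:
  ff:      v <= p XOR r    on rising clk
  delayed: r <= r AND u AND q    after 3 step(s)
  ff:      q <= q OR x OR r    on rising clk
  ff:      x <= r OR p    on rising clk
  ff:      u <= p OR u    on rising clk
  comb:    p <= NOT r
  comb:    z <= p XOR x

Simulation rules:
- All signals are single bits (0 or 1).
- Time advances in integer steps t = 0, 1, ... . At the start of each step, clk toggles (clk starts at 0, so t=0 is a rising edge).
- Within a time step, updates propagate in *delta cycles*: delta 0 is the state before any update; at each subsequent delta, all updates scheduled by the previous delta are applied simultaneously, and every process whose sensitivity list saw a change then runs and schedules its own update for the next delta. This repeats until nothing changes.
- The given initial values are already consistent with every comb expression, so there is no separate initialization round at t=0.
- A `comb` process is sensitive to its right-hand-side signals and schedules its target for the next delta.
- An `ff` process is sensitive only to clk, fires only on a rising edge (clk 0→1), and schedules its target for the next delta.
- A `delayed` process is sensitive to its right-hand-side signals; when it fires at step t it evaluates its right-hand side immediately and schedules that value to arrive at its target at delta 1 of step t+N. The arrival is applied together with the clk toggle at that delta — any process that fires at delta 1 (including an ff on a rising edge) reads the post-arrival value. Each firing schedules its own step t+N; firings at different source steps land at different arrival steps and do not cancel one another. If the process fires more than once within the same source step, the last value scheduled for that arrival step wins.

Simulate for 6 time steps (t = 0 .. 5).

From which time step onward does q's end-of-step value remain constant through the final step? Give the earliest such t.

[bits: x,clk,p,z,r,v,q,u]
t=0: Δ0=00110000 Δ1=01110000 Δ2=11110101 Δ3=11100101 | 3Δ
t=1: Δ0=11100101 Δ1=10100101 | 1Δ
t=2: Δ0=10100101 Δ1=11100101 Δ2=11100111 | 2Δ
t=3: Δ0=11100111 Δ1=10100111 | 1Δ
t=4: Δ0=10100111 Δ1=11100111 | 1Δ
t=5: Δ0=11100111 Δ1=10100111 | 1Δ

2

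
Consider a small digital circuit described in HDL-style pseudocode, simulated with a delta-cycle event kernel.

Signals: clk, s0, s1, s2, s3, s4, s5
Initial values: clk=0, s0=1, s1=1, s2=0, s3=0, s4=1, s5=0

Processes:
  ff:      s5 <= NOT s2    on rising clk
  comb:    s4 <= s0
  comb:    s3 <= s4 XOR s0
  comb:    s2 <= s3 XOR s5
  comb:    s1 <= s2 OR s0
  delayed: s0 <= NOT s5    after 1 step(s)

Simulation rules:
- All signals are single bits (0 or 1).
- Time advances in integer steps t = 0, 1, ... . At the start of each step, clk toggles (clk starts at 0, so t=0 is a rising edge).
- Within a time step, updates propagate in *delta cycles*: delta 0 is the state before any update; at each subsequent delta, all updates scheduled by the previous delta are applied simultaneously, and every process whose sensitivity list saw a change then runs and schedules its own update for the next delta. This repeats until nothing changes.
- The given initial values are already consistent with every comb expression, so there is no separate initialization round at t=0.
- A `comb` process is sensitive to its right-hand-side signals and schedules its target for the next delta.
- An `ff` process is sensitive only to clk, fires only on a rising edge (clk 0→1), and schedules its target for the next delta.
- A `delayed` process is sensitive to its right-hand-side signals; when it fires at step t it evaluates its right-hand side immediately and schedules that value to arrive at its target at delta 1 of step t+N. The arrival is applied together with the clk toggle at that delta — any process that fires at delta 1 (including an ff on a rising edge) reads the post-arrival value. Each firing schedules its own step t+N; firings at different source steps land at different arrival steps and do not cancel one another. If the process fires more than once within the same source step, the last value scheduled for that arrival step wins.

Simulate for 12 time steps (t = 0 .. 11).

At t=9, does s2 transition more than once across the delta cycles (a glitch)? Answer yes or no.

yes

[bits: s3,s4,clk,s5,s0,s2,s1]
t=0: Δ0=0100101 Δ1=0110101 Δ2=0111101 Δ3=0111111 | 3Δ
t=1: Δ0=0111111 Δ1=0101011 Δ2=1001011 Δ3=0001001 Δ4=0001010 Δ5=0001011 | 5Δ
t=2: Δ0=0001011 Δ1=0011011 Δ2=0010011 Δ3=0010001 Δ4=0010000 | 4Δ
t=3: Δ0=0010000 Δ1=0000100 Δ2=1100101 Δ3=0100111 Δ4=0100101 | 4Δ
t=4: Δ0=0100101 Δ1=0110101 Δ2=0111101 Δ3=0111111 | 3Δ
t=5: Δ0=0111111 Δ1=0101011 Δ2=1001011 Δ3=0001001 Δ4=0001010 Δ5=0001011 | 5Δ
t=6: Δ0=0001011 Δ1=0011011 Δ2=0010011 Δ3=0010001 Δ4=0010000 | 4Δ
t=7: Δ0=0010000 Δ1=0000100 Δ2=1100101 Δ3=0100111 Δ4=0100101 | 4Δ
t=8: Δ0=0100101 Δ1=0110101 Δ2=0111101 Δ3=0111111 | 3Δ
t=9: Δ0=0111111 Δ1=0101011 Δ2=1001011 Δ3=0001001 Δ4=0001010 Δ5=0001011 | 5Δ
t=10: Δ0=0001011 Δ1=0011011 Δ2=0010011 Δ3=0010001 Δ4=0010000 | 4Δ
t=11: Δ0=0010000 Δ1=0000100 Δ2=1100101 Δ3=0100111 Δ4=0100101 | 4Δ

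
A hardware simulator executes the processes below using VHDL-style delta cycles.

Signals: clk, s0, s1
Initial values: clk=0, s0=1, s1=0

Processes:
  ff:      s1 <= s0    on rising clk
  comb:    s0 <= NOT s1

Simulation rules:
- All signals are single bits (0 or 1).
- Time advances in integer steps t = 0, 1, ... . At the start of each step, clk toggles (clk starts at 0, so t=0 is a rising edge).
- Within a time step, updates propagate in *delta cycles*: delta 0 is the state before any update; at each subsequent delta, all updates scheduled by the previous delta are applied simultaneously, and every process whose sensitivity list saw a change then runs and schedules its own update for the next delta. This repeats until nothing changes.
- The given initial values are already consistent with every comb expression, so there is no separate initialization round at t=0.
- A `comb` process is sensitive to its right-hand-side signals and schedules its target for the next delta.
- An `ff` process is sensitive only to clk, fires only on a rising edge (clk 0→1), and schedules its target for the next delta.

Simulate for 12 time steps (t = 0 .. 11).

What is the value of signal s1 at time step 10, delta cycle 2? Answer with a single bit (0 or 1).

0

t=0 Δ0: s1=0 s0=1 clk=0
  Δ1: clk:0→1
  Δ2: s1:0→1
  Δ3: s0:1→0
  (3Δ to stable)
t=1 Δ0: s1=1 s0=0 clk=1
  Δ1: clk:1→0
  (1Δ to stable)
t=2 Δ0: s1=1 s0=0 clk=0
  Δ1: clk:0→1
  Δ2: s1:1→0
  Δ3: s0:0→1
  (3Δ to stable)
t=3 Δ0: s1=0 s0=1 clk=1
  Δ1: clk:1→0
  (1Δ to stable)
t=4 Δ0: s1=0 s0=1 clk=0
  Δ1: clk:0→1
  Δ2: s1:0→1
  Δ3: s0:1→0
  (3Δ to stable)
t=5 Δ0: s1=1 s0=0 clk=1
  Δ1: clk:1→0
  (1Δ to stable)
t=6 Δ0: s1=1 s0=0 clk=0
  Δ1: clk:0→1
  Δ2: s1:1→0
  Δ3: s0:0→1
  (3Δ to stable)
t=7 Δ0: s1=0 s0=1 clk=1
  Δ1: clk:1→0
  (1Δ to stable)
t=8 Δ0: s1=0 s0=1 clk=0
  Δ1: clk:0→1
  Δ2: s1:0→1
  Δ3: s0:1→0
  (3Δ to stable)
t=9 Δ0: s1=1 s0=0 clk=1
  Δ1: clk:1→0
  (1Δ to stable)
t=10 Δ0: s1=1 s0=0 clk=0
  Δ1: clk:0→1
  Δ2: s1:1→0
  Δ3: s0:0→1
  (3Δ to stable)
t=11 Δ0: s1=0 s0=1 clk=1
  Δ1: clk:1→0
  (1Δ to stable)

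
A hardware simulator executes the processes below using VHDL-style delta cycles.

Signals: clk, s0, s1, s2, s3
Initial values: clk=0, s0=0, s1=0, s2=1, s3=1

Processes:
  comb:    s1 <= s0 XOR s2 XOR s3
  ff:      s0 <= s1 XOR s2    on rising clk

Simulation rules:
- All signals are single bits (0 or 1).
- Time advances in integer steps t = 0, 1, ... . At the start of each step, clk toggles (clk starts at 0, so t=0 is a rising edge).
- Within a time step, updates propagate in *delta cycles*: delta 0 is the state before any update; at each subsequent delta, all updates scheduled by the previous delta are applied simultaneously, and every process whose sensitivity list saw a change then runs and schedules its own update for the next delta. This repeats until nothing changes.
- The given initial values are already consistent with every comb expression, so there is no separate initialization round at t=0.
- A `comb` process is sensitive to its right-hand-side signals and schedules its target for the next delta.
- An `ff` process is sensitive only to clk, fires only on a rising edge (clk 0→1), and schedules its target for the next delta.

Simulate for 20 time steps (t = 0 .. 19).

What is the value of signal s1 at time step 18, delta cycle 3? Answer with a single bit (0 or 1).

t=0 Δ0: s0=0 clk=0 s3=1 s1=0 s2=1
  Δ1: clk:0→1
  Δ2: s0:0→1
  Δ3: s1:0→1
  (3Δ to stable)
t=1 Δ0: s0=1 clk=1 s3=1 s1=1 s2=1
  Δ1: clk:1→0
  (1Δ to stable)
t=2 Δ0: s0=1 clk=0 s3=1 s1=1 s2=1
  Δ1: clk:0→1
  Δ2: s0:1→0
  Δ3: s1:1→0
  (3Δ to stable)
t=3 Δ0: s0=0 clk=1 s3=1 s1=0 s2=1
  Δ1: clk:1→0
  (1Δ to stable)
t=4 Δ0: s0=0 clk=0 s3=1 s1=0 s2=1
  Δ1: clk:0→1
  Δ2: s0:0→1
  Δ3: s1:0→1
  (3Δ to stable)
t=5 Δ0: s0=1 clk=1 s3=1 s1=1 s2=1
  Δ1: clk:1→0
  (1Δ to stable)
t=6 Δ0: s0=1 clk=0 s3=1 s1=1 s2=1
  Δ1: clk:0→1
  Δ2: s0:1→0
  Δ3: s1:1→0
  (3Δ to stable)
t=7 Δ0: s0=0 clk=1 s3=1 s1=0 s2=1
  Δ1: clk:1→0
  (1Δ to stable)
t=8 Δ0: s0=0 clk=0 s3=1 s1=0 s2=1
  Δ1: clk:0→1
  Δ2: s0:0→1
  Δ3: s1:0→1
  (3Δ to stable)
t=9 Δ0: s0=1 clk=1 s3=1 s1=1 s2=1
  Δ1: clk:1→0
  (1Δ to stable)
t=10 Δ0: s0=1 clk=0 s3=1 s1=1 s2=1
  Δ1: clk:0→1
  Δ2: s0:1→0
  Δ3: s1:1→0
  (3Δ to stable)
t=11 Δ0: s0=0 clk=1 s3=1 s1=0 s2=1
  Δ1: clk:1→0
  (1Δ to stable)
t=12 Δ0: s0=0 clk=0 s3=1 s1=0 s2=1
  Δ1: clk:0→1
  Δ2: s0:0→1
  Δ3: s1:0→1
  (3Δ to stable)
t=13 Δ0: s0=1 clk=1 s3=1 s1=1 s2=1
  Δ1: clk:1→0
  (1Δ to stable)
t=14 Δ0: s0=1 clk=0 s3=1 s1=1 s2=1
  Δ1: clk:0→1
  Δ2: s0:1→0
  Δ3: s1:1→0
  (3Δ to stable)
t=15 Δ0: s0=0 clk=1 s3=1 s1=0 s2=1
  Δ1: clk:1→0
  (1Δ to stable)
t=16 Δ0: s0=0 clk=0 s3=1 s1=0 s2=1
  Δ1: clk:0→1
  Δ2: s0:0→1
  Δ3: s1:0→1
  (3Δ to stable)
t=17 Δ0: s0=1 clk=1 s3=1 s1=1 s2=1
  Δ1: clk:1→0
  (1Δ to stable)
t=18 Δ0: s0=1 clk=0 s3=1 s1=1 s2=1
  Δ1: clk:0→1
  Δ2: s0:1→0
  Δ3: s1:1→0
  (3Δ to stable)
t=19 Δ0: s0=0 clk=1 s3=1 s1=0 s2=1
  Δ1: clk:1→0
  (1Δ to stable)

0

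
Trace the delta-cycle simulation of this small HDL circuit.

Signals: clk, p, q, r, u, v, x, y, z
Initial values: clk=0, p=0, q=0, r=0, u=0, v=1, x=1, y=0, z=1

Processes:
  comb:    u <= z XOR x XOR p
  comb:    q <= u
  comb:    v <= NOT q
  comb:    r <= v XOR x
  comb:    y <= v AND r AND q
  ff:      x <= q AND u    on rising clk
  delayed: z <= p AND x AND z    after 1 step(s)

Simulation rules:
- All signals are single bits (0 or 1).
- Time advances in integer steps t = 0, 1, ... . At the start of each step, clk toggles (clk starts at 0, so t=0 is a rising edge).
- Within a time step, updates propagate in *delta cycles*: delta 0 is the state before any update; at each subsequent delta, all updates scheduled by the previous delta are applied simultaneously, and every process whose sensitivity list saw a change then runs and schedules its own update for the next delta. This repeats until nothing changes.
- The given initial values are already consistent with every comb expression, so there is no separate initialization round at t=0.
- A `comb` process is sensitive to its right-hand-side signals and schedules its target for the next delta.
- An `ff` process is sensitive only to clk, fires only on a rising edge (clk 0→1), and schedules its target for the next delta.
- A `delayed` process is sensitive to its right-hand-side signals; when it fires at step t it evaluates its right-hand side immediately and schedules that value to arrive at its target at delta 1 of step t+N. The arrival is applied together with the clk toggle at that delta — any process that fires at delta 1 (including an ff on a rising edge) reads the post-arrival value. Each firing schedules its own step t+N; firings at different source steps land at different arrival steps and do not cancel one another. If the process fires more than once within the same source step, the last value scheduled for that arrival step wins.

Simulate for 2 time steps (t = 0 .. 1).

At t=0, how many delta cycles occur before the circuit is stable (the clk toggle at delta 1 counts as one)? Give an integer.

6

[bits: r,p,clk,z,y,q,v,x,u]
t=0: Δ0=000100110 Δ1=001100110 Δ2=001100100 Δ3=101100101 Δ4=101101101 Δ5=101111001 Δ6=001101001 | 6Δ
t=1: Δ0=001101001 Δ1=000001001 Δ2=000001000 Δ3=000000000 Δ4=000000100 Δ5=100000100 | 5Δ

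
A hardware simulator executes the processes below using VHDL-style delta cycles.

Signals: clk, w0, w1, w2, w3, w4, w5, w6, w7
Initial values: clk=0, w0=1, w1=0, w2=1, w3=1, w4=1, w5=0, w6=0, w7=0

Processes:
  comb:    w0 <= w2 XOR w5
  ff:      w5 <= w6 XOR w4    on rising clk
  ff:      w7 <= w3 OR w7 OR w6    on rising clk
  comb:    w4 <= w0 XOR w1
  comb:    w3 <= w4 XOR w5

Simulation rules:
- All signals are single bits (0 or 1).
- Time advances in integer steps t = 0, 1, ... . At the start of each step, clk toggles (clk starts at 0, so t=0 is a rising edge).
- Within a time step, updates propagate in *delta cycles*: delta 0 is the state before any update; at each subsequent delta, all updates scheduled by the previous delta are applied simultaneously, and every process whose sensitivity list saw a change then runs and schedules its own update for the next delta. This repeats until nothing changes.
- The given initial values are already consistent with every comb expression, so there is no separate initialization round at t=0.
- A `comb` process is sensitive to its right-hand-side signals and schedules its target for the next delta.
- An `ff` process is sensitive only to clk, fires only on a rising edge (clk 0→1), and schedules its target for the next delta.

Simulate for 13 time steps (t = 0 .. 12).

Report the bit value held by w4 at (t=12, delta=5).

0

t0.Δ0 clk=0 w5=0 w2=1 w7=0 w0=1 w1=0 w3=1 w6=0 w4=1
t0.Δ1 clk=1 w5=0 w2=1 w7=0 w0=1 w1=0 w3=1 w6=0 w4=1
t0.Δ2 clk=1 w5=1 w2=1 w7=1 w0=1 w1=0 w3=1 w6=0 w4=1
t0.Δ3 clk=1 w5=1 w2=1 w7=1 w0=0 w1=0 w3=0 w6=0 w4=1
t0.Δ4 clk=1 w5=1 w2=1 w7=1 w0=0 w1=0 w3=0 w6=0 w4=0
t0.Δ5 clk=1 w5=1 w2=1 w7=1 w0=0 w1=0 w3=1 w6=0 w4=0
t1.Δ0 clk=1 w5=1 w2=1 w7=1 w0=0 w1=0 w3=1 w6=0 w4=0
t1.Δ1 clk=0 w5=1 w2=1 w7=1 w0=0 w1=0 w3=1 w6=0 w4=0
t2.Δ0 clk=0 w5=1 w2=1 w7=1 w0=0 w1=0 w3=1 w6=0 w4=0
t2.Δ1 clk=1 w5=1 w2=1 w7=1 w0=0 w1=0 w3=1 w6=0 w4=0
t2.Δ2 clk=1 w5=0 w2=1 w7=1 w0=0 w1=0 w3=1 w6=0 w4=0
t2.Δ3 clk=1 w5=0 w2=1 w7=1 w0=1 w1=0 w3=0 w6=0 w4=0
t2.Δ4 clk=1 w5=0 w2=1 w7=1 w0=1 w1=0 w3=0 w6=0 w4=1
t2.Δ5 clk=1 w5=0 w2=1 w7=1 w0=1 w1=0 w3=1 w6=0 w4=1
t3.Δ0 clk=1 w5=0 w2=1 w7=1 w0=1 w1=0 w3=1 w6=0 w4=1
t3.Δ1 clk=0 w5=0 w2=1 w7=1 w0=1 w1=0 w3=1 w6=0 w4=1
t4.Δ0 clk=0 w5=0 w2=1 w7=1 w0=1 w1=0 w3=1 w6=0 w4=1
t4.Δ1 clk=1 w5=0 w2=1 w7=1 w0=1 w1=0 w3=1 w6=0 w4=1
t4.Δ2 clk=1 w5=1 w2=1 w7=1 w0=1 w1=0 w3=1 w6=0 w4=1
t4.Δ3 clk=1 w5=1 w2=1 w7=1 w0=0 w1=0 w3=0 w6=0 w4=1
t4.Δ4 clk=1 w5=1 w2=1 w7=1 w0=0 w1=0 w3=0 w6=0 w4=0
t4.Δ5 clk=1 w5=1 w2=1 w7=1 w0=0 w1=0 w3=1 w6=0 w4=0
t5.Δ0 clk=1 w5=1 w2=1 w7=1 w0=0 w1=0 w3=1 w6=0 w4=0
t5.Δ1 clk=0 w5=1 w2=1 w7=1 w0=0 w1=0 w3=1 w6=0 w4=0
t6.Δ0 clk=0 w5=1 w2=1 w7=1 w0=0 w1=0 w3=1 w6=0 w4=0
t6.Δ1 clk=1 w5=1 w2=1 w7=1 w0=0 w1=0 w3=1 w6=0 w4=0
t6.Δ2 clk=1 w5=0 w2=1 w7=1 w0=0 w1=0 w3=1 w6=0 w4=0
t6.Δ3 clk=1 w5=0 w2=1 w7=1 w0=1 w1=0 w3=0 w6=0 w4=0
t6.Δ4 clk=1 w5=0 w2=1 w7=1 w0=1 w1=0 w3=0 w6=0 w4=1
t6.Δ5 clk=1 w5=0 w2=1 w7=1 w0=1 w1=0 w3=1 w6=0 w4=1
t7.Δ0 clk=1 w5=0 w2=1 w7=1 w0=1 w1=0 w3=1 w6=0 w4=1
t7.Δ1 clk=0 w5=0 w2=1 w7=1 w0=1 w1=0 w3=1 w6=0 w4=1
t8.Δ0 clk=0 w5=0 w2=1 w7=1 w0=1 w1=0 w3=1 w6=0 w4=1
t8.Δ1 clk=1 w5=0 w2=1 w7=1 w0=1 w1=0 w3=1 w6=0 w4=1
t8.Δ2 clk=1 w5=1 w2=1 w7=1 w0=1 w1=0 w3=1 w6=0 w4=1
t8.Δ3 clk=1 w5=1 w2=1 w7=1 w0=0 w1=0 w3=0 w6=0 w4=1
t8.Δ4 clk=1 w5=1 w2=1 w7=1 w0=0 w1=0 w3=0 w6=0 w4=0
t8.Δ5 clk=1 w5=1 w2=1 w7=1 w0=0 w1=0 w3=1 w6=0 w4=0
t9.Δ0 clk=1 w5=1 w2=1 w7=1 w0=0 w1=0 w3=1 w6=0 w4=0
t9.Δ1 clk=0 w5=1 w2=1 w7=1 w0=0 w1=0 w3=1 w6=0 w4=0
t10.Δ0 clk=0 w5=1 w2=1 w7=1 w0=0 w1=0 w3=1 w6=0 w4=0
t10.Δ1 clk=1 w5=1 w2=1 w7=1 w0=0 w1=0 w3=1 w6=0 w4=0
t10.Δ2 clk=1 w5=0 w2=1 w7=1 w0=0 w1=0 w3=1 w6=0 w4=0
t10.Δ3 clk=1 w5=0 w2=1 w7=1 w0=1 w1=0 w3=0 w6=0 w4=0
t10.Δ4 clk=1 w5=0 w2=1 w7=1 w0=1 w1=0 w3=0 w6=0 w4=1
t10.Δ5 clk=1 w5=0 w2=1 w7=1 w0=1 w1=0 w3=1 w6=0 w4=1
t11.Δ0 clk=1 w5=0 w2=1 w7=1 w0=1 w1=0 w3=1 w6=0 w4=1
t11.Δ1 clk=0 w5=0 w2=1 w7=1 w0=1 w1=0 w3=1 w6=0 w4=1
t12.Δ0 clk=0 w5=0 w2=1 w7=1 w0=1 w1=0 w3=1 w6=0 w4=1
t12.Δ1 clk=1 w5=0 w2=1 w7=1 w0=1 w1=0 w3=1 w6=0 w4=1
t12.Δ2 clk=1 w5=1 w2=1 w7=1 w0=1 w1=0 w3=1 w6=0 w4=1
t12.Δ3 clk=1 w5=1 w2=1 w7=1 w0=0 w1=0 w3=0 w6=0 w4=1
t12.Δ4 clk=1 w5=1 w2=1 w7=1 w0=0 w1=0 w3=0 w6=0 w4=0
t12.Δ5 clk=1 w5=1 w2=1 w7=1 w0=0 w1=0 w3=1 w6=0 w4=0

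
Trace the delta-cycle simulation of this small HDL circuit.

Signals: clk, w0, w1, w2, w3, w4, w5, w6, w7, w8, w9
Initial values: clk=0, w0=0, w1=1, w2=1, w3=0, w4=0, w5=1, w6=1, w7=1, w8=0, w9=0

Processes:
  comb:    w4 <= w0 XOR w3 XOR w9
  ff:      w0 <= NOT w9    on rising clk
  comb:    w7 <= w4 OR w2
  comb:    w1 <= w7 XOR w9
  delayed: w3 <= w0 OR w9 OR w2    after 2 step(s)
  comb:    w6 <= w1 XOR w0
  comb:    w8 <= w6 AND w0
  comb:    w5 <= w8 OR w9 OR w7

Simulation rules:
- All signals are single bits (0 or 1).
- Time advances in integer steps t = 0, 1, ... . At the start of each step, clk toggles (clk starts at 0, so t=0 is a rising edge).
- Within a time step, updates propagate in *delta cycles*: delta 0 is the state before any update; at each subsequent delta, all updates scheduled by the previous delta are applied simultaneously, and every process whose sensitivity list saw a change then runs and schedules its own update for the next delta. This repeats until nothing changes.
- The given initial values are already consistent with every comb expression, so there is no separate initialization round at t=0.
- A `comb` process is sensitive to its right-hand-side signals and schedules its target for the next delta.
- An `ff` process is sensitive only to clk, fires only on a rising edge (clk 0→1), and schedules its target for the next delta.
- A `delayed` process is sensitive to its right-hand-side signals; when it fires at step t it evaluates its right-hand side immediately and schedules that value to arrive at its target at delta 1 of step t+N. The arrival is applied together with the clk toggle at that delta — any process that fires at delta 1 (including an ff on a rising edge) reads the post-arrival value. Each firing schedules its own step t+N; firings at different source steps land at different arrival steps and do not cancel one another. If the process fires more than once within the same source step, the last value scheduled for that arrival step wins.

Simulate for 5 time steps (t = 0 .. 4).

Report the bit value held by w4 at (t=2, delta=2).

[bits: w4,w9,w1,w7,w2,w0,w5,clk,w6,w3,w8]
t=0: Δ0=00111010100 Δ1=00111011100 Δ2=00111111100 Δ3=10111111001 Δ4=10111111000 | 4Δ
t=1: Δ0=10111111000 Δ1=10111110000 | 1Δ
t=2: Δ0=10111110000 Δ1=10111111010 Δ2=00111111010 | 2Δ
t=3: Δ0=00111111010 Δ1=00111110010 | 1Δ
t=4: Δ0=00111110010 Δ1=00111111010 | 1Δ

0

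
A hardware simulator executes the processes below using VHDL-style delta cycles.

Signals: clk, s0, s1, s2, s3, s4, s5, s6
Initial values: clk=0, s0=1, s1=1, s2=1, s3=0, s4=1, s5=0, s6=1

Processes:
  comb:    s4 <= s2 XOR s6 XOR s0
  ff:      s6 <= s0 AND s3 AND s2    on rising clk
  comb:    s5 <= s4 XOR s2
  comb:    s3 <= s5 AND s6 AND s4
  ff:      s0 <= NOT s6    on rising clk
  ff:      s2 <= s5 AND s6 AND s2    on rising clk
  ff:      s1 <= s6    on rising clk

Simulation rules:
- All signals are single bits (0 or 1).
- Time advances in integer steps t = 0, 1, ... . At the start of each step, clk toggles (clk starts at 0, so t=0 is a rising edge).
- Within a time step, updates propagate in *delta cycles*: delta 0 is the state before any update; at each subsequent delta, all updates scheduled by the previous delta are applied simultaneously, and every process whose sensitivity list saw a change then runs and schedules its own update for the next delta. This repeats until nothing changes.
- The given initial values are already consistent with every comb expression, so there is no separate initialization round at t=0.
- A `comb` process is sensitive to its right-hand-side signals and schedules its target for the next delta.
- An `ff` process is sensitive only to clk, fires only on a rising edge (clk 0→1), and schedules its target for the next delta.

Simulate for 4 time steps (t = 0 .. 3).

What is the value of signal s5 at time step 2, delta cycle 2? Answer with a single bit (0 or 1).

t=0 Δ0: s3=0 s0=1 s2=1 s1=1 clk=0 s4=1 s5=0 s6=1
  Δ1: clk:0→1
  Δ2: s0:1→0, s2:1→0, s6:1→0
  Δ3: s4:1→0, s5:0→1
  Δ4: s5:1→0
  (4Δ to stable)
t=1 Δ0: s3=0 s0=0 s2=0 s1=1 clk=1 s4=0 s5=0 s6=0
  Δ1: clk:1→0
  (1Δ to stable)
t=2 Δ0: s3=0 s0=0 s2=0 s1=1 clk=0 s4=0 s5=0 s6=0
  Δ1: clk:0→1
  Δ2: s0:0→1, s1:1→0
  Δ3: s4:0→1
  Δ4: s5:0→1
  (4Δ to stable)
t=3 Δ0: s3=0 s0=1 s2=0 s1=0 clk=1 s4=1 s5=1 s6=0
  Δ1: clk:1→0
  (1Δ to stable)

0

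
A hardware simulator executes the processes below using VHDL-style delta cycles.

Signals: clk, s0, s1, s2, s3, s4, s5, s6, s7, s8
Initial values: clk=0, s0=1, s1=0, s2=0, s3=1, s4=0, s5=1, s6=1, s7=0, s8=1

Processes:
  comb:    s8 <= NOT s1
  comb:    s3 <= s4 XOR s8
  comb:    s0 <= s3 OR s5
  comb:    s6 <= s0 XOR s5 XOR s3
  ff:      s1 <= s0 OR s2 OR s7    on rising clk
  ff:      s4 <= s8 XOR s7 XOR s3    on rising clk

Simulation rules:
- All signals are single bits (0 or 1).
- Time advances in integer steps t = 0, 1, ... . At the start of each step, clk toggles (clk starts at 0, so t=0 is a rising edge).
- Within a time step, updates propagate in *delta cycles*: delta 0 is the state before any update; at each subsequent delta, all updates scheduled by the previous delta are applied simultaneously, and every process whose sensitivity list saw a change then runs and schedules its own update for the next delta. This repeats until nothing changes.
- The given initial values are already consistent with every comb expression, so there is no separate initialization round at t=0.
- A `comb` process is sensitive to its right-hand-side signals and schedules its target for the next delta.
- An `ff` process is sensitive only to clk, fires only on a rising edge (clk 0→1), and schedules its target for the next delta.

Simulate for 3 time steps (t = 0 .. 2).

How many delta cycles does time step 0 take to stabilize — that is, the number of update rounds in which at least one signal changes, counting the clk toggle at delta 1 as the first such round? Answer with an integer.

t=0 Δ0: s7=0 s5=1 s1=0 s8=1 s6=1 s2=0 s0=1 s3=1 clk=0 s4=0
  Δ1: clk:0→1
  Δ2: s1:0→1
  Δ3: s8:1→0
  Δ4: s3:1→0
  Δ5: s6:1→0
  (5Δ to stable)
t=1 Δ0: s7=0 s5=1 s1=1 s8=0 s6=0 s2=0 s0=1 s3=0 clk=1 s4=0
  Δ1: clk:1→0
  (1Δ to stable)
t=2 Δ0: s7=0 s5=1 s1=1 s8=0 s6=0 s2=0 s0=1 s3=0 clk=0 s4=0
  Δ1: clk:0→1
  (1Δ to stable)

5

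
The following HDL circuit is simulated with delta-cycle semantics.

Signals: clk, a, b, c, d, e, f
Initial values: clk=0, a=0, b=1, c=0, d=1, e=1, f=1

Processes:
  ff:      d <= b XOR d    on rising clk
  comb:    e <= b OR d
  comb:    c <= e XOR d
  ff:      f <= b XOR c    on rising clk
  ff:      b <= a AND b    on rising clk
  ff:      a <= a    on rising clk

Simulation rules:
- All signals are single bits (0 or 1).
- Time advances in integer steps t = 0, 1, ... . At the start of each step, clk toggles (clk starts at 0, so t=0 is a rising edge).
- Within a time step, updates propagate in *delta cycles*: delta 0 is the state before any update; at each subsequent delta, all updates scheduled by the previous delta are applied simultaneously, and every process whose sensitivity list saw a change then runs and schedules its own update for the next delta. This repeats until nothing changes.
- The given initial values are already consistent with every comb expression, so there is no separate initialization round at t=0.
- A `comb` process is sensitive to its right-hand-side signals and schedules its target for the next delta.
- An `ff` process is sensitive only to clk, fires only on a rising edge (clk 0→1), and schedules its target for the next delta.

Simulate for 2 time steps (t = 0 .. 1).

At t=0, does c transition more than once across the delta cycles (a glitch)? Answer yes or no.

yes

t=0 Δ0: b=1 clk=0 e=1 c=0 d=1 f=1 a=0
  Δ1: clk:0→1
  Δ2: b:1→0, d:1→0
  Δ3: e:1→0, c:0→1
  Δ4: c:1→0
  (4Δ to stable)
t=1 Δ0: b=0 clk=1 e=0 c=0 d=0 f=1 a=0
  Δ1: clk:1→0
  (1Δ to stable)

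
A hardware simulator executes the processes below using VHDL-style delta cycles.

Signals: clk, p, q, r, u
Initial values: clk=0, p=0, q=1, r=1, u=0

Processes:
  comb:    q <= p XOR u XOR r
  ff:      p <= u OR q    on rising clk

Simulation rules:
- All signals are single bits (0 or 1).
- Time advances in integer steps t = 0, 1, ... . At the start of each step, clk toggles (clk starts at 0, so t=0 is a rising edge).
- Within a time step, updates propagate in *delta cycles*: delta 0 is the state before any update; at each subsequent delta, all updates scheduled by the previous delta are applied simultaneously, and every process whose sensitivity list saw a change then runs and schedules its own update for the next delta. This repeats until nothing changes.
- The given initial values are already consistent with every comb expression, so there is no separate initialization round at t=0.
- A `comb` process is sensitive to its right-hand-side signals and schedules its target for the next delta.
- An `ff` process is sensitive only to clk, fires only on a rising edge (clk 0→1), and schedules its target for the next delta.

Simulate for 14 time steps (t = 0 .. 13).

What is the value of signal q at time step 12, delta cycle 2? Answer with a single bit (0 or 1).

[bits: p,r,clk,u,q]
t=0: Δ0=01001 Δ1=01101 Δ2=11101 Δ3=11100 | 3Δ
t=1: Δ0=11100 Δ1=11000 | 1Δ
t=2: Δ0=11000 Δ1=11100 Δ2=01100 Δ3=01101 | 3Δ
t=3: Δ0=01101 Δ1=01001 | 1Δ
t=4: Δ0=01001 Δ1=01101 Δ2=11101 Δ3=11100 | 3Δ
t=5: Δ0=11100 Δ1=11000 | 1Δ
t=6: Δ0=11000 Δ1=11100 Δ2=01100 Δ3=01101 | 3Δ
t=7: Δ0=01101 Δ1=01001 | 1Δ
t=8: Δ0=01001 Δ1=01101 Δ2=11101 Δ3=11100 | 3Δ
t=9: Δ0=11100 Δ1=11000 | 1Δ
t=10: Δ0=11000 Δ1=11100 Δ2=01100 Δ3=01101 | 3Δ
t=11: Δ0=01101 Δ1=01001 | 1Δ
t=12: Δ0=01001 Δ1=01101 Δ2=11101 Δ3=11100 | 3Δ
t=13: Δ0=11100 Δ1=11000 | 1Δ

1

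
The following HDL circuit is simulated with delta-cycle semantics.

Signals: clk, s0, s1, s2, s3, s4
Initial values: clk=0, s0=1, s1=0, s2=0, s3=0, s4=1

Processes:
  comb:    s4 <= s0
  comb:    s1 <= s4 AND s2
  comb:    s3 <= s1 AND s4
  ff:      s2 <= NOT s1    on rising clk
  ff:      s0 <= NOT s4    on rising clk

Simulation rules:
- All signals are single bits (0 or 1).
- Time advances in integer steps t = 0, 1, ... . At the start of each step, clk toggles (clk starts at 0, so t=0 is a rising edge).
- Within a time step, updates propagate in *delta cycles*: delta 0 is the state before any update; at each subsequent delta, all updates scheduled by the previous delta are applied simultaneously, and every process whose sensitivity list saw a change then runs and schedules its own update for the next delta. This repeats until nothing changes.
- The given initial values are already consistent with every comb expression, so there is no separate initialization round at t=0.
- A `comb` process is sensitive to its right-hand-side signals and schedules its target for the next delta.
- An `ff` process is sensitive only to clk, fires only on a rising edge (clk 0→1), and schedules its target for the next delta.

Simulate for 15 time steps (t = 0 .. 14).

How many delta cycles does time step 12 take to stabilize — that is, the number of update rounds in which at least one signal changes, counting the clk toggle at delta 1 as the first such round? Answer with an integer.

t0.Δ0 s3=0 clk=0 s0=1 s4=1 s1=0 s2=0
t0.Δ1 s3=0 clk=1 s0=1 s4=1 s1=0 s2=0
t0.Δ2 s3=0 clk=1 s0=0 s4=1 s1=0 s2=1
t0.Δ3 s3=0 clk=1 s0=0 s4=0 s1=1 s2=1
t0.Δ4 s3=0 clk=1 s0=0 s4=0 s1=0 s2=1
t1.Δ0 s3=0 clk=1 s0=0 s4=0 s1=0 s2=1
t1.Δ1 s3=0 clk=0 s0=0 s4=0 s1=0 s2=1
t2.Δ0 s3=0 clk=0 s0=0 s4=0 s1=0 s2=1
t2.Δ1 s3=0 clk=1 s0=0 s4=0 s1=0 s2=1
t2.Δ2 s3=0 clk=1 s0=1 s4=0 s1=0 s2=1
t2.Δ3 s3=0 clk=1 s0=1 s4=1 s1=0 s2=1
t2.Δ4 s3=0 clk=1 s0=1 s4=1 s1=1 s2=1
t2.Δ5 s3=1 clk=1 s0=1 s4=1 s1=1 s2=1
t3.Δ0 s3=1 clk=1 s0=1 s4=1 s1=1 s2=1
t3.Δ1 s3=1 clk=0 s0=1 s4=1 s1=1 s2=1
t4.Δ0 s3=1 clk=0 s0=1 s4=1 s1=1 s2=1
t4.Δ1 s3=1 clk=1 s0=1 s4=1 s1=1 s2=1
t4.Δ2 s3=1 clk=1 s0=0 s4=1 s1=1 s2=0
t4.Δ3 s3=1 clk=1 s0=0 s4=0 s1=0 s2=0
t4.Δ4 s3=0 clk=1 s0=0 s4=0 s1=0 s2=0
t5.Δ0 s3=0 clk=1 s0=0 s4=0 s1=0 s2=0
t5.Δ1 s3=0 clk=0 s0=0 s4=0 s1=0 s2=0
t6.Δ0 s3=0 clk=0 s0=0 s4=0 s1=0 s2=0
t6.Δ1 s3=0 clk=1 s0=0 s4=0 s1=0 s2=0
t6.Δ2 s3=0 clk=1 s0=1 s4=0 s1=0 s2=1
t6.Δ3 s3=0 clk=1 s0=1 s4=1 s1=0 s2=1
t6.Δ4 s3=0 clk=1 s0=1 s4=1 s1=1 s2=1
t6.Δ5 s3=1 clk=1 s0=1 s4=1 s1=1 s2=1
t7.Δ0 s3=1 clk=1 s0=1 s4=1 s1=1 s2=1
t7.Δ1 s3=1 clk=0 s0=1 s4=1 s1=1 s2=1
t8.Δ0 s3=1 clk=0 s0=1 s4=1 s1=1 s2=1
t8.Δ1 s3=1 clk=1 s0=1 s4=1 s1=1 s2=1
t8.Δ2 s3=1 clk=1 s0=0 s4=1 s1=1 s2=0
t8.Δ3 s3=1 clk=1 s0=0 s4=0 s1=0 s2=0
t8.Δ4 s3=0 clk=1 s0=0 s4=0 s1=0 s2=0
t9.Δ0 s3=0 clk=1 s0=0 s4=0 s1=0 s2=0
t9.Δ1 s3=0 clk=0 s0=0 s4=0 s1=0 s2=0
t10.Δ0 s3=0 clk=0 s0=0 s4=0 s1=0 s2=0
t10.Δ1 s3=0 clk=1 s0=0 s4=0 s1=0 s2=0
t10.Δ2 s3=0 clk=1 s0=1 s4=0 s1=0 s2=1
t10.Δ3 s3=0 clk=1 s0=1 s4=1 s1=0 s2=1
t10.Δ4 s3=0 clk=1 s0=1 s4=1 s1=1 s2=1
t10.Δ5 s3=1 clk=1 s0=1 s4=1 s1=1 s2=1
t11.Δ0 s3=1 clk=1 s0=1 s4=1 s1=1 s2=1
t11.Δ1 s3=1 clk=0 s0=1 s4=1 s1=1 s2=1
t12.Δ0 s3=1 clk=0 s0=1 s4=1 s1=1 s2=1
t12.Δ1 s3=1 clk=1 s0=1 s4=1 s1=1 s2=1
t12.Δ2 s3=1 clk=1 s0=0 s4=1 s1=1 s2=0
t12.Δ3 s3=1 clk=1 s0=0 s4=0 s1=0 s2=0
t12.Δ4 s3=0 clk=1 s0=0 s4=0 s1=0 s2=0
t13.Δ0 s3=0 clk=1 s0=0 s4=0 s1=0 s2=0
t13.Δ1 s3=0 clk=0 s0=0 s4=0 s1=0 s2=0
t14.Δ0 s3=0 clk=0 s0=0 s4=0 s1=0 s2=0
t14.Δ1 s3=0 clk=1 s0=0 s4=0 s1=0 s2=0
t14.Δ2 s3=0 clk=1 s0=1 s4=0 s1=0 s2=1
t14.Δ3 s3=0 clk=1 s0=1 s4=1 s1=0 s2=1
t14.Δ4 s3=0 clk=1 s0=1 s4=1 s1=1 s2=1
t14.Δ5 s3=1 clk=1 s0=1 s4=1 s1=1 s2=1

4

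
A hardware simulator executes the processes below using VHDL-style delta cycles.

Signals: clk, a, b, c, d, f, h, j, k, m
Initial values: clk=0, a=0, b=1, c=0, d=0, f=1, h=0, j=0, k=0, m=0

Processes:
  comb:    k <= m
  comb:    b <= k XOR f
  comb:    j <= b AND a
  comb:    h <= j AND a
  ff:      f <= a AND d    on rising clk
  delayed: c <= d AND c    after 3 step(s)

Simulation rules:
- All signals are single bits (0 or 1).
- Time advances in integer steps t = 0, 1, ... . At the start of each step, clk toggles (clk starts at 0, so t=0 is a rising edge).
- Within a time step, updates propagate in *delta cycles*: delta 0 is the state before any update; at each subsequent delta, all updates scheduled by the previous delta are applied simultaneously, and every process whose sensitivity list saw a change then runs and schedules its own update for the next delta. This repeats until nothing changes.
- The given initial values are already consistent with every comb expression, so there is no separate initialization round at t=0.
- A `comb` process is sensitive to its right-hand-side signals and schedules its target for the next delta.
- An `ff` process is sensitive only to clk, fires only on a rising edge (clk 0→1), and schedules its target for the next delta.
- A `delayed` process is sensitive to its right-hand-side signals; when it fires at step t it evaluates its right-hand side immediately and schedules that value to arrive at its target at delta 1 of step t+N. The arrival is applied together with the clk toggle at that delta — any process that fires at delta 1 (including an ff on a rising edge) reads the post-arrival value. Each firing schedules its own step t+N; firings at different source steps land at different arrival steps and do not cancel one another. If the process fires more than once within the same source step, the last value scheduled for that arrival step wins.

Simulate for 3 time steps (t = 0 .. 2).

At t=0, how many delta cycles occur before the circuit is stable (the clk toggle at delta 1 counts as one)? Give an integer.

3

t=0 Δ0: c=0 m=0 h=0 k=0 d=0 f=1 clk=0 b=1 j=0 a=0
  Δ1: clk:0→1
  Δ2: f:1→0
  Δ3: b:1→0
  (3Δ to stable)
t=1 Δ0: c=0 m=0 h=0 k=0 d=0 f=0 clk=1 b=0 j=0 a=0
  Δ1: clk:1→0
  (1Δ to stable)
t=2 Δ0: c=0 m=0 h=0 k=0 d=0 f=0 clk=0 b=0 j=0 a=0
  Δ1: clk:0→1
  (1Δ to stable)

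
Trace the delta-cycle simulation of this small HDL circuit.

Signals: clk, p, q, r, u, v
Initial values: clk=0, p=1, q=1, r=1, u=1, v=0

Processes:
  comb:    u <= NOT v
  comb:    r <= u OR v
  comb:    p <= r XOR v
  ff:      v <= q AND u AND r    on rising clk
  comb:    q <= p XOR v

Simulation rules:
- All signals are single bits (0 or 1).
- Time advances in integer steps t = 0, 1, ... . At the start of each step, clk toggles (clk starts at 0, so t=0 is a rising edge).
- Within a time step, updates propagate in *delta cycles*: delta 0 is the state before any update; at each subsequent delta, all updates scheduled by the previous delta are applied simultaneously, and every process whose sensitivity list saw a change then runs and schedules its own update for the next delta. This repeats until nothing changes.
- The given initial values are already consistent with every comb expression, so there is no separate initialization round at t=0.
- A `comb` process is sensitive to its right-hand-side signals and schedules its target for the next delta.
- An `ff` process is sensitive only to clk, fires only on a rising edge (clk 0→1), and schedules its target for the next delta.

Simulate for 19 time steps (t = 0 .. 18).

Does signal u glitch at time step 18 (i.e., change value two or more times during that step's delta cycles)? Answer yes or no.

no

t=0 Δ0: p=1 v=0 clk=0 u=1 r=1 q=1
  Δ1: clk:0→1
  Δ2: v:0→1
  Δ3: p:1→0, u:1→0, q:1→0
  Δ4: q:0→1
  (4Δ to stable)
t=1 Δ0: p=0 v=1 clk=1 u=0 r=1 q=1
  Δ1: clk:1→0
  (1Δ to stable)
t=2 Δ0: p=0 v=1 clk=0 u=0 r=1 q=1
  Δ1: clk:0→1
  Δ2: v:1→0
  Δ3: p:0→1, u:0→1, r:1→0, q:1→0
  Δ4: p:1→0, r:0→1, q:0→1
  Δ5: p:0→1, q:1→0
  Δ6: q:0→1
  (6Δ to stable)
t=3 Δ0: p=1 v=0 clk=1 u=1 r=1 q=1
  Δ1: clk:1→0
  (1Δ to stable)
t=4 Δ0: p=1 v=0 clk=0 u=1 r=1 q=1
  Δ1: clk:0→1
  Δ2: v:0→1
  Δ3: p:1→0, u:1→0, q:1→0
  Δ4: q:0→1
  (4Δ to stable)
t=5 Δ0: p=0 v=1 clk=1 u=0 r=1 q=1
  Δ1: clk:1→0
  (1Δ to stable)
t=6 Δ0: p=0 v=1 clk=0 u=0 r=1 q=1
  Δ1: clk:0→1
  Δ2: v:1→0
  Δ3: p:0→1, u:0→1, r:1→0, q:1→0
  Δ4: p:1→0, r:0→1, q:0→1
  Δ5: p:0→1, q:1→0
  Δ6: q:0→1
  (6Δ to stable)
t=7 Δ0: p=1 v=0 clk=1 u=1 r=1 q=1
  Δ1: clk:1→0
  (1Δ to stable)
t=8 Δ0: p=1 v=0 clk=0 u=1 r=1 q=1
  Δ1: clk:0→1
  Δ2: v:0→1
  Δ3: p:1→0, u:1→0, q:1→0
  Δ4: q:0→1
  (4Δ to stable)
t=9 Δ0: p=0 v=1 clk=1 u=0 r=1 q=1
  Δ1: clk:1→0
  (1Δ to stable)
t=10 Δ0: p=0 v=1 clk=0 u=0 r=1 q=1
  Δ1: clk:0→1
  Δ2: v:1→0
  Δ3: p:0→1, u:0→1, r:1→0, q:1→0
  Δ4: p:1→0, r:0→1, q:0→1
  Δ5: p:0→1, q:1→0
  Δ6: q:0→1
  (6Δ to stable)
t=11 Δ0: p=1 v=0 clk=1 u=1 r=1 q=1
  Δ1: clk:1→0
  (1Δ to stable)
t=12 Δ0: p=1 v=0 clk=0 u=1 r=1 q=1
  Δ1: clk:0→1
  Δ2: v:0→1
  Δ3: p:1→0, u:1→0, q:1→0
  Δ4: q:0→1
  (4Δ to stable)
t=13 Δ0: p=0 v=1 clk=1 u=0 r=1 q=1
  Δ1: clk:1→0
  (1Δ to stable)
t=14 Δ0: p=0 v=1 clk=0 u=0 r=1 q=1
  Δ1: clk:0→1
  Δ2: v:1→0
  Δ3: p:0→1, u:0→1, r:1→0, q:1→0
  Δ4: p:1→0, r:0→1, q:0→1
  Δ5: p:0→1, q:1→0
  Δ6: q:0→1
  (6Δ to stable)
t=15 Δ0: p=1 v=0 clk=1 u=1 r=1 q=1
  Δ1: clk:1→0
  (1Δ to stable)
t=16 Δ0: p=1 v=0 clk=0 u=1 r=1 q=1
  Δ1: clk:0→1
  Δ2: v:0→1
  Δ3: p:1→0, u:1→0, q:1→0
  Δ4: q:0→1
  (4Δ to stable)
t=17 Δ0: p=0 v=1 clk=1 u=0 r=1 q=1
  Δ1: clk:1→0
  (1Δ to stable)
t=18 Δ0: p=0 v=1 clk=0 u=0 r=1 q=1
  Δ1: clk:0→1
  Δ2: v:1→0
  Δ3: p:0→1, u:0→1, r:1→0, q:1→0
  Δ4: p:1→0, r:0→1, q:0→1
  Δ5: p:0→1, q:1→0
  Δ6: q:0→1
  (6Δ to stable)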